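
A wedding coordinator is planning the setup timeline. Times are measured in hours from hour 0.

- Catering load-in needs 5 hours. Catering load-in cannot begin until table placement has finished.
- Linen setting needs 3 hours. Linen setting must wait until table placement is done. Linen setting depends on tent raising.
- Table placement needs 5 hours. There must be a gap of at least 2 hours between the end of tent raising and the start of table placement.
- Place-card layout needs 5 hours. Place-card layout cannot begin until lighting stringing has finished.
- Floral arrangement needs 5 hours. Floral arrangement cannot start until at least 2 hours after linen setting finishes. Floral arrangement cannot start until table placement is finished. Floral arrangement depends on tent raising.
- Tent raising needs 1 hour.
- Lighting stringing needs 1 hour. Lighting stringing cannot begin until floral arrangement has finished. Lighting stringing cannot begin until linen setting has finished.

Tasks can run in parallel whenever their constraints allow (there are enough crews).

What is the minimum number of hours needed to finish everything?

Tent raising can start immediately at hour 0; it finishes at hour 1.
After tent raising (finishes hour 1, plus 2-hour gap → hour 3), table placement can start at hour 3 and finishes at hour 8.
Catering load-in cannot begin until table placement (finishes hour 8). It runs from hour 8 to 8 + 5 = hour 13.
Linen setting needs all of table placement (finishes hour 8); tent raising (finishes hour 1). That puts its earliest start at hour 8; it finishes at 8 + 3 = hour 11.
Floral arrangement cannot start until linen setting (finishes hour 11, plus 2-hour gap → hour 13); table placement (finishes hour 8); tent raising (finishes hour 1). The controlling bound is hour 13, so floral arrangement finishes at 13 + 5 = hour 18.
Lighting stringing has to wait for floral arrangement (finishes hour 18); linen setting (finishes hour 11). The latest of these is hour 18, so lighting stringing runs hour 18 to 18 + 1 = hour 19.
After lighting stringing (finishes hour 19), place-card layout can start at hour 19 and finishes at hour 24.
All tasks are finished once the last one completes. Finish times: Tent raising at 1, Table placement at 8, Linen setting at 11, Floral arrangement at 18, Lighting stringing at 19, Catering load-in at 13, Place-card layout at 24. The latest is hour 24.

24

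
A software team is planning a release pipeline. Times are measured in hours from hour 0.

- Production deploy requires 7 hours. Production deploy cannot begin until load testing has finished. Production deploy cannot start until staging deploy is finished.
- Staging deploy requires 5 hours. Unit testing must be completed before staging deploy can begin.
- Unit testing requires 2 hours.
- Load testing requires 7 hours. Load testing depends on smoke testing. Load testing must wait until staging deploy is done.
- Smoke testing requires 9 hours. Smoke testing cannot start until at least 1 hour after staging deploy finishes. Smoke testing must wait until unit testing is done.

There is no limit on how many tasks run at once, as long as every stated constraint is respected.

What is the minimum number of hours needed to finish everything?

Unit testing has no prerequisites, so it starts at hour 0 and finishes at hour 2.
Staging deploy waits on unit testing (finishes hour 2), so it starts at hour 2 and finishes at 2 + 5 = hour 7.
For smoke testing: staging deploy (finishes hour 7, plus 1-hour gap → hour 8); unit testing (finishes hour 2). Taking the maximum gives a start of hour 8, and it finishes at 8 + 9 = hour 17.
Load testing cannot start until smoke testing (finishes hour 17); staging deploy (finishes hour 7). The controlling bound is hour 17, so load testing finishes at 17 + 7 = hour 24.
Production deploy cannot start until load testing (finishes hour 24); staging deploy (finishes hour 7). The controlling bound is hour 24, so production deploy finishes at 24 + 7 = hour 31.
All tasks are finished once the last one completes. Finish times: Unit testing at 2, Staging deploy at 7, Smoke testing at 17, Load testing at 24, Production deploy at 31. The latest is hour 31.

31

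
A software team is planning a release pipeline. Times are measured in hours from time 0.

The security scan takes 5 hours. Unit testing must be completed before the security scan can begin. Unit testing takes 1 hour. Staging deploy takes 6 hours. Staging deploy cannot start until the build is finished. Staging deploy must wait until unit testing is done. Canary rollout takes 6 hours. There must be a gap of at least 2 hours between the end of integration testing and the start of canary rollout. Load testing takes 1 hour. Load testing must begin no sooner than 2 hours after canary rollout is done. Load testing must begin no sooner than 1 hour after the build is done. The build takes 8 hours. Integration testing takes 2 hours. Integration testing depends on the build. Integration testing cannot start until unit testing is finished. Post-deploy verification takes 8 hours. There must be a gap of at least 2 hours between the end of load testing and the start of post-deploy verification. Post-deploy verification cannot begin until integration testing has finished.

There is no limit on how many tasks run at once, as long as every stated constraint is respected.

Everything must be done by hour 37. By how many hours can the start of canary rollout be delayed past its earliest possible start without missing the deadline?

6

Nothing blocks unit testing, so it runs from hour 0 to hour 1.
The build has no prerequisites, so it starts at hour 0 and finishes at hour 8.
Integration testing needs all of the build (finishes hour 8); unit testing (finishes hour 1). That puts its earliest start at hour 8; it finishes at 8 + 2 = hour 10.
Canary rollout waits on integration testing (finishes hour 10, plus 2-hour gap → hour 12), so it starts at hour 12 and finishes at 12 + 6 = hour 18.

Working backward from the deadline:
Nothing follows post-deploy verification; the deadline of hour 37 is its only limit. It must start by 37 − 8 = hour 29.
Since post-deploy verification (must start by hour 29, minus 2-hour gap → hour 27) depends on it, load testing must finish by hour 27. Backing off its 1-hour duration gives a latest start of hour 26.
Canary rollout feeds into load testing (must start by hour 26, minus 2-hour gap → hour 24); so canary rollout must finish by hour 24 and therefore start by hour 18.
So canary rollout can start as early as hour 12 and as late as hour 18, giving 18 − 12 = 6 hours of slack.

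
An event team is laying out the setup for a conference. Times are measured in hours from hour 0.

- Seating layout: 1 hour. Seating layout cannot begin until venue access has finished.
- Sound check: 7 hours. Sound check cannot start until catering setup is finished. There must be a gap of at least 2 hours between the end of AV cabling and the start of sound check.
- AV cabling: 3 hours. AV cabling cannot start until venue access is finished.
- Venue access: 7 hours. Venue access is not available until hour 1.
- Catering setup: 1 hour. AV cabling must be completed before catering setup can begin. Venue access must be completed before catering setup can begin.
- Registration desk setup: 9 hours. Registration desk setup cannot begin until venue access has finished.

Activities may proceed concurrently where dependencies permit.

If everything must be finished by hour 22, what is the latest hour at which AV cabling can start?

Nothing follows sound check; the deadline of hour 22 is its only limit. It must start by 22 − 7 = hour 15.
Catering setup must finish before sound check (must start by hour 15). With a 1-hour duration, catering setup must start by 15 − 1 = hour 14.
For AV cabling: catering setup (must start by hour 14); sound check (must start by hour 15, minus 2-hour gap → hour 13). The most restrictive is hour 13; with a 3-hour duration, AV cabling must start by hour 10.

10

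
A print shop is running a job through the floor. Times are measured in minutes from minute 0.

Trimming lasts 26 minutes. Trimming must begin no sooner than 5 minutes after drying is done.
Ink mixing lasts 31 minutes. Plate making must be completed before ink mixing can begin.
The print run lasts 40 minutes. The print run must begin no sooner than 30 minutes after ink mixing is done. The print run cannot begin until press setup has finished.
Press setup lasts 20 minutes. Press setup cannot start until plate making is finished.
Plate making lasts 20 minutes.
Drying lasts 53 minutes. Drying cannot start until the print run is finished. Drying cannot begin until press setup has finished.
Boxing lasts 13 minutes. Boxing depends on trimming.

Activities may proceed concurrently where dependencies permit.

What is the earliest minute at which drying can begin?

121

Nothing blocks plate making, so it runs from minute 0 to minute 20.
Press setup waits on plate making (finishes minute 20), so it starts at minute 20 and finishes at 20 + 20 = minute 40.
After plate making (finishes minute 20), ink mixing can start at minute 20 and finishes at minute 51.
For the print run: ink mixing (finishes minute 51, plus 30-minute gap → minute 81); press setup (finishes minute 40). Taking the maximum gives a start of minute 81, and it finishes at 81 + 40 = minute 121.
Drying waits on the print run (finishes minute 121); press setup (finishes minute 40). The latest of these is minute 121, which is the earliest drying can start.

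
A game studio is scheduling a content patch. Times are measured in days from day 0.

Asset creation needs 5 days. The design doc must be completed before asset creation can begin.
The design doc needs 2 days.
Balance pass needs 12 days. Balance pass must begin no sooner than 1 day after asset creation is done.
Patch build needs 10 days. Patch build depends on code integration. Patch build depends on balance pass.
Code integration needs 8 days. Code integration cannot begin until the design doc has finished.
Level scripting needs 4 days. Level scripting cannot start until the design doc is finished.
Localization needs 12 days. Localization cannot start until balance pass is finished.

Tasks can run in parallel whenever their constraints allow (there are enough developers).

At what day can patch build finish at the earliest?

30

Nothing blocks the design doc, so it runs from day 0 to day 2.
Code integration cannot begin until the design doc (finishes day 2). It runs from day 2 to 2 + 8 = day 10.
Asset creation waits on the design doc (finishes day 2), so it starts at day 2 and finishes at 2 + 5 = day 7.
After asset creation (finishes day 7, plus 1-day gap → day 8), balance pass can start at day 8 and finishes at day 20.
Patch build has to wait for code integration (finishes day 10); balance pass (finishes day 20). The latest of these is day 20, so patch build runs day 20 to 20 + 10 = day 30.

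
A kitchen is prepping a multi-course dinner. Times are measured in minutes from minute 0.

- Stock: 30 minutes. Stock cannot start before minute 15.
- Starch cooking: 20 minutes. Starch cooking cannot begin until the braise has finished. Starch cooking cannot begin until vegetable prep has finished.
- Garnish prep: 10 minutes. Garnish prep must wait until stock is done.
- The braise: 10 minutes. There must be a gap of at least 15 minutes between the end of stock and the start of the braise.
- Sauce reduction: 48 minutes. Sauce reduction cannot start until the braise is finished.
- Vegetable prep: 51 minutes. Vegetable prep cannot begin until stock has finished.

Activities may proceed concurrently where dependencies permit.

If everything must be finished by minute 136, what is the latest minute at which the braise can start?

78

Sauce reduction has no dependents, so it just needs to finish by minute 136. Starting by 136 − 48 = minute 88 achieves that.
Starch cooking has no dependents, so it just needs to finish by minute 136. Starting by 136 − 20 = minute 116 achieves that.
The braise must finish in time for sauce reduction (must start by minute 88); starch cooking (must start by minute 116). The tightest is minute 88, so the braise must start by 88 − 10 = minute 78.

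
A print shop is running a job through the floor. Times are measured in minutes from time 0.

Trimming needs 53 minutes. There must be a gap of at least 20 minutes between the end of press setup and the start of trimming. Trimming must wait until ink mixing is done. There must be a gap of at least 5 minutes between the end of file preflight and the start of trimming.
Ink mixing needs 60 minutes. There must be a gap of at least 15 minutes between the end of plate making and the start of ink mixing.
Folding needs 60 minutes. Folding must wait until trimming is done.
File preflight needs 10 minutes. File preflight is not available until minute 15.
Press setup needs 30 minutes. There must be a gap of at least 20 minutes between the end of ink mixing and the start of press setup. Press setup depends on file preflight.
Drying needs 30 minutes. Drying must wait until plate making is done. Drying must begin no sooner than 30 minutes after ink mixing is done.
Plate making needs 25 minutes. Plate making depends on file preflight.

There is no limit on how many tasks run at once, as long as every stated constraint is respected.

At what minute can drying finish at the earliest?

185

File preflight cannot begin until its own release at minute 15. It runs from minute 15 to 15 + 10 = minute 25.
Plate making waits on file preflight (finishes minute 25), so it starts at minute 25 and finishes at 25 + 25 = minute 50.
Ink mixing waits on plate making (finishes minute 50, plus 15-minute gap → minute 65), so it starts at minute 65 and finishes at 65 + 60 = minute 125.
Drying needs all of plate making (finishes minute 50); ink mixing (finishes minute 125, plus 30-minute gap → minute 155). That puts its earliest start at minute 155; it finishes at 155 + 30 = minute 185.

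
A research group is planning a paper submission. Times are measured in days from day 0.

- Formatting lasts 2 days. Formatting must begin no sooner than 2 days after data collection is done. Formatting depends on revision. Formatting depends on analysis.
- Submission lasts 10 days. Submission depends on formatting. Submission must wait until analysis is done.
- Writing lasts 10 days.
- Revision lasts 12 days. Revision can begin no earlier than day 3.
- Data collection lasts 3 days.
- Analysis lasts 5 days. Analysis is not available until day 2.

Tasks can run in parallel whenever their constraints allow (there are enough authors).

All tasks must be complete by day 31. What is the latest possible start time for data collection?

Submission must finish by day 31; it takes 10 days, so it must start by 31 − 10 = day 21.
Formatting must finish before submission (must start by day 21). With a 2-day duration, formatting must start by 21 − 2 = day 19.
Data collection must finish before formatting (must start by day 19, minus 2-day gap → day 17). With a 3-day duration, data collection must start by 17 − 3 = day 14.

14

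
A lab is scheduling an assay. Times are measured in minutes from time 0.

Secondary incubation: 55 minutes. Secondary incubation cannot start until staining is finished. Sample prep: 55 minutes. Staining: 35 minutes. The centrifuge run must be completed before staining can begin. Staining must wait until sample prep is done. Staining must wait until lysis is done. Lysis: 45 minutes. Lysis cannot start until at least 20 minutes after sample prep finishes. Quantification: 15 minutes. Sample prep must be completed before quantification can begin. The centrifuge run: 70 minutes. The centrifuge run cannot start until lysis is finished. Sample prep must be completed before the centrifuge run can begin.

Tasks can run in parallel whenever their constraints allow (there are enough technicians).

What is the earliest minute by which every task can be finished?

280

Sample prep can start immediately at minute 0; it finishes at minute 55.
Quantification waits on sample prep (finishes minute 55), so it starts at minute 55 and finishes at 55 + 15 = minute 70.
Lysis waits on sample prep (finishes minute 55, plus 20-minute gap → minute 75), so it starts at minute 75 and finishes at 75 + 45 = minute 120.
For the centrifuge run: lysis (finishes minute 120); sample prep (finishes minute 55). Taking the maximum gives a start of minute 120, and it finishes at 120 + 70 = minute 190.
Staining has to wait for the centrifuge run (finishes minute 190); sample prep (finishes minute 55); lysis (finishes minute 120). The latest of these is minute 190, so staining runs minute 190 to 190 + 35 = minute 225.
After staining (finishes minute 225), secondary incubation can start at minute 225 and finishes at minute 280.
All tasks are finished once the last one completes. Finish times: Sample prep at 55, Lysis at 120, The centrifuge run at 190, Staining at 225, Secondary incubation at 280, Quantification at 70. The latest is minute 280.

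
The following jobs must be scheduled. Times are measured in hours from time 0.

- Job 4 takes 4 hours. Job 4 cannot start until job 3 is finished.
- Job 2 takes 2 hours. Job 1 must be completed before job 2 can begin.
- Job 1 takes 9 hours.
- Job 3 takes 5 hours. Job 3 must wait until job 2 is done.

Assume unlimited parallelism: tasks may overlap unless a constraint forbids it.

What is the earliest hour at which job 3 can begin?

11

Nothing blocks job 1, so it runs from hour 0 to hour 9.
After job 1 (finishes hour 9), job 2 can start at hour 9 and finishes at hour 11.
Job 3 waits on job 2 (finishes hour 11), so the earliest it can start is hour 11.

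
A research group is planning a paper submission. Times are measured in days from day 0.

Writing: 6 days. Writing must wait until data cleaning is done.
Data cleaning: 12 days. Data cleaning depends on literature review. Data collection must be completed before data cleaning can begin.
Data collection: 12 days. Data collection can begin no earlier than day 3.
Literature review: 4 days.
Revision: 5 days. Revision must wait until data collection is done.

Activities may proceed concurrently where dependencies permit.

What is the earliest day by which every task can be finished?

33

Data collection cannot begin until its own release at day 3. It runs from day 3 to 3 + 12 = day 15.
After data collection (finishes day 15), revision can start at day 15 and finishes at day 20.
Literature review has no prerequisites, so it starts at day 0 and finishes at day 4.
Data cleaning cannot start until literature review (finishes day 4); data collection (finishes day 15). The controlling bound is day 15, so data cleaning finishes at 15 + 12 = day 27.
After data cleaning (finishes day 27), writing can start at day 27 and finishes at day 33.
All tasks are finished once the last one completes. Finish times: Literature review at 4, Data collection at 15, Data cleaning at 27, Writing at 33, Revision at 20. The latest is day 33.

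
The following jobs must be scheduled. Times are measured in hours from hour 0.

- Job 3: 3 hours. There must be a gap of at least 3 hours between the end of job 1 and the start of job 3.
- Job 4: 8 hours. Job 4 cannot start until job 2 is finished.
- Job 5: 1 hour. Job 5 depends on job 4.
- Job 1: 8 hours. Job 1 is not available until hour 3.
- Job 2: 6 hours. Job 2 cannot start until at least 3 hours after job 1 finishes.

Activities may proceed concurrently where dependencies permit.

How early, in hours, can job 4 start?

20

Job 1 cannot begin until its own release at hour 3. It runs from hour 3 to 3 + 8 = hour 11.
Job 2 waits on job 1 (finishes hour 11, plus 3-hour gap → hour 14), so it starts at hour 14 and finishes at 14 + 6 = hour 20.
Job 4 waits on job 2 (finishes hour 20), so the earliest it can start is hour 20.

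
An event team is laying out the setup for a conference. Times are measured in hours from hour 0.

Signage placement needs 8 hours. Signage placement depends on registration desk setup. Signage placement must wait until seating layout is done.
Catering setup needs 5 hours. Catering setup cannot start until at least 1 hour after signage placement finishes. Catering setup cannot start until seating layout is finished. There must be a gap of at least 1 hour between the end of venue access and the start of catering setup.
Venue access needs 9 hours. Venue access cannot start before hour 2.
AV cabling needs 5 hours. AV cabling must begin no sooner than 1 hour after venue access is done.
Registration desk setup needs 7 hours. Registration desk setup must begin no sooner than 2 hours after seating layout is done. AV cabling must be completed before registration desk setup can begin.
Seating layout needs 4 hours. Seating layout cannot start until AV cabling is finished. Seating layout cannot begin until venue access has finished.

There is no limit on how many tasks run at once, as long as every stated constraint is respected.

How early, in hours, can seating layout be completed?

After its own release at hour 2, venue access can start at hour 2 and finishes at hour 11.
AV cabling waits on venue access (finishes hour 11, plus 1-hour gap → hour 12), so it starts at hour 12 and finishes at 12 + 5 = hour 17.
Seating layout needs all of AV cabling (finishes hour 17); venue access (finishes hour 11). That puts its earliest start at hour 17; it finishes at 17 + 4 = hour 21.

21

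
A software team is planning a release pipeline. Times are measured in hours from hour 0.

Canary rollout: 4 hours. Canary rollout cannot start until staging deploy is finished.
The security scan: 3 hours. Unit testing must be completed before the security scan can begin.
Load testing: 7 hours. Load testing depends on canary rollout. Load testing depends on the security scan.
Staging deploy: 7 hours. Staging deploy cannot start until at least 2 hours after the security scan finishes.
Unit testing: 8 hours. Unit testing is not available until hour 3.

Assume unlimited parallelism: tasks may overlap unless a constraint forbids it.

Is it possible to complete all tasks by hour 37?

Yes

Unit testing cannot begin until its own release at hour 3. It runs from hour 3 to 3 + 8 = hour 11.
After unit testing (finishes hour 11), the security scan can start at hour 11 and finishes at hour 14.
After the security scan (finishes hour 14, plus 2-hour gap → hour 16), staging deploy can start at hour 16 and finishes at hour 23.
Canary rollout waits on staging deploy (finishes hour 23), so it starts at hour 23 and finishes at 23 + 4 = hour 27.
Load testing cannot start until canary rollout (finishes hour 27); the security scan (finishes hour 14). The controlling bound is hour 27, so load testing finishes at 27 + 7 = hour 34.
Every task is finished by hour 34, which is no later than the deadline of 37, so the schedule is feasible.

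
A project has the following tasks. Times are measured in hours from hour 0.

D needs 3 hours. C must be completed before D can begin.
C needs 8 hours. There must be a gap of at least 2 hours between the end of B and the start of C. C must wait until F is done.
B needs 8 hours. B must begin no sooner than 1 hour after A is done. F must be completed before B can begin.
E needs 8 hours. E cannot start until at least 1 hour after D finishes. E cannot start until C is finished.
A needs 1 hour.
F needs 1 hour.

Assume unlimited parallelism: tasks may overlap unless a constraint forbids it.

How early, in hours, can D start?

F has no prerequisites, so it starts at hour 0 and finishes at hour 1.
A has no prerequisites, so it starts at hour 0 and finishes at hour 1.
B cannot start until A (finishes hour 1, plus 1-hour gap → hour 2); F (finishes hour 1). The controlling bound is hour 2, so B finishes at 2 + 8 = hour 10.
C needs all of B (finishes hour 10, plus 2-hour gap → hour 12); F (finishes hour 1). That puts its earliest start at hour 12; it finishes at 12 + 8 = hour 20.
D waits on C (finishes hour 20), so the earliest it can start is hour 20.

20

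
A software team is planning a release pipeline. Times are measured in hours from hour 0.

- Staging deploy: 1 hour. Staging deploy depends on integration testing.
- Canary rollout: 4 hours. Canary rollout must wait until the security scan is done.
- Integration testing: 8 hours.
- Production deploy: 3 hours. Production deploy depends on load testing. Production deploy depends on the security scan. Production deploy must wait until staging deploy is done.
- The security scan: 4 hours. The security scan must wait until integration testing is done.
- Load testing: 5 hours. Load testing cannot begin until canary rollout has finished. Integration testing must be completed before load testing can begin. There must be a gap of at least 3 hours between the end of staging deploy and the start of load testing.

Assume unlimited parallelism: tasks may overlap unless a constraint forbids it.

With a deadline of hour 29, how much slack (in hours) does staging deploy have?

Nothing blocks integration testing, so it runs from hour 0 to hour 8.
After integration testing (finishes hour 8), staging deploy can start at hour 8 and finishes at hour 9.

Working backward from the deadline:
Production deploy has no dependents, so it just needs to finish by hour 29. Starting by 29 − 3 = hour 26 achieves that.
Load testing feeds into production deploy (must start by hour 26); so load testing must finish by hour 26 and therefore start by hour 21.
Staging deploy must finish in time for load testing (must start by hour 21, minus 3-hour gap → hour 18); production deploy (must start by hour 26). The tightest is hour 18, so staging deploy must start by 18 − 1 = hour 17.
So staging deploy can start as early as hour 8 and as late as hour 17, giving 17 − 8 = 9 hours of slack.

9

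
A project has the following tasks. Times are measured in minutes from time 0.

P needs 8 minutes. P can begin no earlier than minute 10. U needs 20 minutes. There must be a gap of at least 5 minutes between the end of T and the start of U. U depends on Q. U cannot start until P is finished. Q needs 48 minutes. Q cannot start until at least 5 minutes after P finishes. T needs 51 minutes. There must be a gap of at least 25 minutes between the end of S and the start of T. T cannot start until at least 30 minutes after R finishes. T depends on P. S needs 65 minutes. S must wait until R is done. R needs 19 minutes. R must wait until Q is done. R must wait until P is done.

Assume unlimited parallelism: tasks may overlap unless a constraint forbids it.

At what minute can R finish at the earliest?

After its own release at minute 10, P can start at minute 10 and finishes at minute 18.
After P (finishes minute 18, plus 5-minute gap → minute 23), Q can start at minute 23 and finishes at minute 71.
For R: Q (finishes minute 71); P (finishes minute 18). Taking the maximum gives a start of minute 71, and it finishes at 71 + 19 = minute 90.

90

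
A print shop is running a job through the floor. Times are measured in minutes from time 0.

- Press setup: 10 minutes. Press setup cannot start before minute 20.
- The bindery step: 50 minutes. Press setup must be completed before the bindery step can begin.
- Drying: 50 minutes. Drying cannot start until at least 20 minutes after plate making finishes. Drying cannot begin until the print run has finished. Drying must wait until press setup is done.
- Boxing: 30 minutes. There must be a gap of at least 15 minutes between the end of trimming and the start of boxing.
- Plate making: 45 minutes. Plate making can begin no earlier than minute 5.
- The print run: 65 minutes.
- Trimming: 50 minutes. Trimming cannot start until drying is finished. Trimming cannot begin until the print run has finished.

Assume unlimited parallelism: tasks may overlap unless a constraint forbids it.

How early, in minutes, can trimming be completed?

170

The print run has no prerequisites, so it starts at minute 0 and finishes at minute 65.
After its own release at minute 20, press setup can start at minute 20 and finishes at minute 30.
Plate making waits on its own release at minute 5, so it starts at minute 5 and finishes at 5 + 45 = minute 50.
Drying needs all of plate making (finishes minute 50, plus 20-minute gap → minute 70); the print run (finishes minute 65); press setup (finishes minute 30). That puts its earliest start at minute 70; it finishes at 70 + 50 = minute 120.
For trimming: drying (finishes minute 120); the print run (finishes minute 65). Taking the maximum gives a start of minute 120, and it finishes at 120 + 50 = minute 170.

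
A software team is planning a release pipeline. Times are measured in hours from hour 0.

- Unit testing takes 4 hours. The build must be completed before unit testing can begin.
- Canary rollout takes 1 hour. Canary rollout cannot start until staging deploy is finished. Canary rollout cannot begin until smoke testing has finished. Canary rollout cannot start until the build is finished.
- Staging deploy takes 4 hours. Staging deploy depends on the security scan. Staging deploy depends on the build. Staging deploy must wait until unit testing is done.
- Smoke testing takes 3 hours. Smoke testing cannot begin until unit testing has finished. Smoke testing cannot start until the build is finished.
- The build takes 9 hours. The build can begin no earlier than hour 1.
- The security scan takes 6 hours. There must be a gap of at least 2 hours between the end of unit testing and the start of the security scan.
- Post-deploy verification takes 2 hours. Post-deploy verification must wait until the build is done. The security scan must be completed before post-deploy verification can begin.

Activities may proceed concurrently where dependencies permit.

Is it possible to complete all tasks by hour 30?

Yes

The build waits on its own release at hour 1, so it starts at hour 1 and finishes at 1 + 9 = hour 10.
Unit testing cannot begin until the build (finishes hour 10). It runs from hour 10 to 10 + 4 = hour 14.
Smoke testing cannot start until unit testing (finishes hour 14); the build (finishes hour 10). The controlling bound is hour 14, so smoke testing finishes at 14 + 3 = hour 17.
The security scan cannot begin until unit testing (finishes hour 14, plus 2-hour gap → hour 16). It runs from hour 16 to 16 + 6 = hour 22.
Post-deploy verification cannot start until the build (finishes hour 10); the security scan (finishes hour 22). The controlling bound is hour 22, so post-deploy verification finishes at 22 + 2 = hour 24.
Staging deploy needs all of the security scan (finishes hour 22); the build (finishes hour 10); unit testing (finishes hour 14). That puts its earliest start at hour 22; it finishes at 22 + 4 = hour 26.
Canary rollout cannot start until staging deploy (finishes hour 26); smoke testing (finishes hour 17); the build (finishes hour 10). The controlling bound is hour 26, so canary rollout finishes at 26 + 1 = hour 27.
Every task is finished by hour 27, which is no later than the deadline of 30, so the schedule is feasible.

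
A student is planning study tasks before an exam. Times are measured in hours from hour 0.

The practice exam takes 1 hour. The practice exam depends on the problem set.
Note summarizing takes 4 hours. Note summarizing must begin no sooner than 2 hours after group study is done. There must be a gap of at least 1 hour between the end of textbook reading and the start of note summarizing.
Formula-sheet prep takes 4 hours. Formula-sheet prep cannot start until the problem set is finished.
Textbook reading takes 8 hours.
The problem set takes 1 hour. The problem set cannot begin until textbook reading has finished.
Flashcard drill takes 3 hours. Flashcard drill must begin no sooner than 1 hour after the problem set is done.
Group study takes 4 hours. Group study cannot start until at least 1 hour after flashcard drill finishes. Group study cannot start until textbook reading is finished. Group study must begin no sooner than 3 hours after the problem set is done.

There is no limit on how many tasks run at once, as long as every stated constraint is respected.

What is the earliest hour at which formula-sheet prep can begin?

Nothing blocks textbook reading, so it runs from hour 0 to hour 8.
After textbook reading (finishes hour 8), the problem set can start at hour 8 and finishes at hour 9.
Formula-sheet prep waits on the problem set (finishes hour 9), so the earliest it can start is hour 9.

9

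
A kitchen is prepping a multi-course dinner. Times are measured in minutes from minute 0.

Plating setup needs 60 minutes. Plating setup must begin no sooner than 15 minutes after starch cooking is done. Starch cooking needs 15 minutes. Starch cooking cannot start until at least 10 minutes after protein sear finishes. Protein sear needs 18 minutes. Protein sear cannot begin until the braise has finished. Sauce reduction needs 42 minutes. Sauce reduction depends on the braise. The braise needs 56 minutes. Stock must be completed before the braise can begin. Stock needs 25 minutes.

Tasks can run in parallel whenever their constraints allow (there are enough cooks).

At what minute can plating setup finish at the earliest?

199

Stock can start immediately at minute 0; it finishes at minute 25.
The braise cannot begin until stock (finishes minute 25). It runs from minute 25 to 25 + 56 = minute 81.
Protein sear waits on the braise (finishes minute 81), so it starts at minute 81 and finishes at 81 + 18 = minute 99.
Starch cooking cannot begin until protein sear (finishes minute 99, plus 10-minute gap → minute 109). It runs from minute 109 to 109 + 15 = minute 124.
After starch cooking (finishes minute 124, plus 15-minute gap → minute 139), plating setup can start at minute 139 and finishes at minute 199.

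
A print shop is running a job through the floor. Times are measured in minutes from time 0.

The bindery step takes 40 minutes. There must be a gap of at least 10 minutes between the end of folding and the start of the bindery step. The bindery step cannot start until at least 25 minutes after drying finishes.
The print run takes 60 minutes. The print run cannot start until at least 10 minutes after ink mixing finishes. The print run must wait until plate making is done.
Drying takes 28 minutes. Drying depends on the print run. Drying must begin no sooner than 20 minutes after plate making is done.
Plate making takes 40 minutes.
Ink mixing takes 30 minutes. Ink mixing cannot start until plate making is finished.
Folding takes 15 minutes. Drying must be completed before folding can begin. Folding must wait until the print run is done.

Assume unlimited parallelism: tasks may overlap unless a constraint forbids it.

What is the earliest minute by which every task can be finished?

Plate making can start immediately at minute 0; it finishes at minute 40.
After plate making (finishes minute 40), ink mixing can start at minute 40 and finishes at minute 70.
The print run needs all of ink mixing (finishes minute 70, plus 10-minute gap → minute 80); plate making (finishes minute 40). That puts its earliest start at minute 80; it finishes at 80 + 60 = minute 140.
Drying has to wait for the print run (finishes minute 140); plate making (finishes minute 40, plus 20-minute gap → minute 60). The latest of these is minute 140, so drying runs minute 140 to 140 + 28 = minute 168.
Folding needs all of drying (finishes minute 168); the print run (finishes minute 140). That puts its earliest start at minute 168; it finishes at 168 + 15 = minute 183.
For the bindery step: folding (finishes minute 183, plus 10-minute gap → minute 193); drying (finishes minute 168, plus 25-minute gap → minute 193). Taking the maximum gives a start of minute 193, and it finishes at 193 + 40 = minute 233.
All tasks are finished once the last one completes. Finish times: Plate making at 40, Ink mixing at 70, The print run at 140, Drying at 168, Folding at 183, The bindery step at 233. The latest is minute 233.

233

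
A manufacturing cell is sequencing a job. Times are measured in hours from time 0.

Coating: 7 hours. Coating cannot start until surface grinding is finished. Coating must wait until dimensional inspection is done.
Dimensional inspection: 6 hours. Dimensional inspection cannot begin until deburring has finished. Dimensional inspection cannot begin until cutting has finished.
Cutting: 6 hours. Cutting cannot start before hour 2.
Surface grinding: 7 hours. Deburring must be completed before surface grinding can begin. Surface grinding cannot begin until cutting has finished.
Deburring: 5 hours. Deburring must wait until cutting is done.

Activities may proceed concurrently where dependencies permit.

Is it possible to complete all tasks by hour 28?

Cutting cannot begin until its own release at hour 2. It runs from hour 2 to 2 + 6 = hour 8.
After cutting (finishes hour 8), deburring can start at hour 8 and finishes at hour 13.
Dimensional inspection needs all of deburring (finishes hour 13); cutting (finishes hour 8). That puts its earliest start at hour 13; it finishes at 13 + 6 = hour 19.
Surface grinding has to wait for deburring (finishes hour 13); cutting (finishes hour 8). The latest of these is hour 13, so surface grinding runs hour 13 to 13 + 7 = hour 20.
For coating: surface grinding (finishes hour 20); dimensional inspection (finishes hour 19). Taking the maximum gives a start of hour 20, and it finishes at 20 + 7 = hour 27.
Every task is finished by hour 27, which is no later than the deadline of 28, so the schedule is feasible.

Yes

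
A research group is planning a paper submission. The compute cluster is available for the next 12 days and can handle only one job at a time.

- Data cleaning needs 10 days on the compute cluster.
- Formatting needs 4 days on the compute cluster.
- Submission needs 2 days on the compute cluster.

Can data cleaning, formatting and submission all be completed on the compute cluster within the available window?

No

Running back to back, the jobs need 10 + 4 + 2 = 16 days on the compute cluster.
Since 16 > 12, they cannot all fit.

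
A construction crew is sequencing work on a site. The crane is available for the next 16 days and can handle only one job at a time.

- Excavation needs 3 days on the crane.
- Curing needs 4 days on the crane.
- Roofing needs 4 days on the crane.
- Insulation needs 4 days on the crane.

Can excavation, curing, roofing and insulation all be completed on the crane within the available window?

Running back to back, the jobs need 3 + 4 + 4 + 4 = 15 days on the crane.
Since 15 ≤ 16, they fit within the window.

Yes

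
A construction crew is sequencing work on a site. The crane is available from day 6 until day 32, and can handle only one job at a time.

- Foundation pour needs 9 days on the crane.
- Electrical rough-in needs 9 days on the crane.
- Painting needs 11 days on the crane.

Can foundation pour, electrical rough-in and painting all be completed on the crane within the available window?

No

The crane window is 32 − 6 = 26 days.
Running back to back, the jobs need 9 + 9 + 11 = 29 days on the crane.
Since 29 > 26, they cannot all fit.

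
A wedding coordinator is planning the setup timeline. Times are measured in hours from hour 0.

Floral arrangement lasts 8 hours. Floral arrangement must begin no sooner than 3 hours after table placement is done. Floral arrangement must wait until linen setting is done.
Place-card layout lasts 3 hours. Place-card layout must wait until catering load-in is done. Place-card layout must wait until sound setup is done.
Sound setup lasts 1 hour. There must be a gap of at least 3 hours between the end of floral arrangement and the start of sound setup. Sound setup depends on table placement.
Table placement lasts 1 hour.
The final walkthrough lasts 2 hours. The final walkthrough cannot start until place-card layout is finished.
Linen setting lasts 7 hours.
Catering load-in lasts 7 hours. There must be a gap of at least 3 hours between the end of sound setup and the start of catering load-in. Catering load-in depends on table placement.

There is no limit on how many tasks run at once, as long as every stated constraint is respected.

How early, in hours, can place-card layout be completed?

Nothing blocks linen setting, so it runs from hour 0 to hour 7.
Table placement has no prerequisites, so it starts at hour 0 and finishes at hour 1.
For floral arrangement: table placement (finishes hour 1, plus 3-hour gap → hour 4); linen setting (finishes hour 7). Taking the maximum gives a start of hour 7, and it finishes at 7 + 8 = hour 15.
Sound setup cannot start until floral arrangement (finishes hour 15, plus 3-hour gap → hour 18); table placement (finishes hour 1). The controlling bound is hour 18, so sound setup finishes at 18 + 1 = hour 19.
For catering load-in: sound setup (finishes hour 19, plus 3-hour gap → hour 22); table placement (finishes hour 1). Taking the maximum gives a start of hour 22, and it finishes at 22 + 7 = hour 29.
Place-card layout has to wait for catering load-in (finishes hour 29); sound setup (finishes hour 19). The latest of these is hour 29, so place-card layout runs hour 29 to 29 + 3 = hour 32.

32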